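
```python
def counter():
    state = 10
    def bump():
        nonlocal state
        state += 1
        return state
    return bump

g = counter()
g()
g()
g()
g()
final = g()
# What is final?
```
15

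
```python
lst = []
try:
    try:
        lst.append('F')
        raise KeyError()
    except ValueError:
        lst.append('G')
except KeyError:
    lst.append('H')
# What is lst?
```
['F', 'H']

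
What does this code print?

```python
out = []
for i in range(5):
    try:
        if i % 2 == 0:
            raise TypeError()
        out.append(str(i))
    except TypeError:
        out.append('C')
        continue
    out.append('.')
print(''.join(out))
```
C1.C3.C

continue in except skips rest of loop body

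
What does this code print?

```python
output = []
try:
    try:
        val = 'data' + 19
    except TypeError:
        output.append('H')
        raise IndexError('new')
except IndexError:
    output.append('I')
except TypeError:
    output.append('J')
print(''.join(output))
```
HI

New IndexError raised, caught by outer IndexError handler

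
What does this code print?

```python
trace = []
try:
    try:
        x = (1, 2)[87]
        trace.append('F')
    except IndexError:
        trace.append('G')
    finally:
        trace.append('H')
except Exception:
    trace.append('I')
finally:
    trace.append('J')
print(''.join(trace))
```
GHJ

Both finally blocks run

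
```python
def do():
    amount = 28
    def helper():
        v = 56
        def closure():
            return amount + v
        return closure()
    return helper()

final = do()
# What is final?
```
84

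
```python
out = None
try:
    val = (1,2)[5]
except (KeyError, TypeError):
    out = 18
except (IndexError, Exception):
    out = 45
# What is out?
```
45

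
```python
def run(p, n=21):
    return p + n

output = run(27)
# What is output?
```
48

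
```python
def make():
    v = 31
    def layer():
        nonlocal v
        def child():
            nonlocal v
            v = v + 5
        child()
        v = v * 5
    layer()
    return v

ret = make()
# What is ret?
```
180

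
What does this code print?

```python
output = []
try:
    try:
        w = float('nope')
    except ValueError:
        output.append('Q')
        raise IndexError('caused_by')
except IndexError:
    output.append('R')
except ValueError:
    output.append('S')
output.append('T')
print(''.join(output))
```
QRT

IndexError raised and caught, original ValueError not re-raised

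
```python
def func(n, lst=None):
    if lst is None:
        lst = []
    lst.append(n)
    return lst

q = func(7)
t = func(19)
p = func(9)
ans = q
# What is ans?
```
[7]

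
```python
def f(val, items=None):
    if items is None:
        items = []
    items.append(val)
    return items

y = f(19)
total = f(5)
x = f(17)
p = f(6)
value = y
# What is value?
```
[19]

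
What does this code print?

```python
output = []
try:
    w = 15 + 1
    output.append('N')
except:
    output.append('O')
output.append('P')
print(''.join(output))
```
NP

No exception, try block completes normally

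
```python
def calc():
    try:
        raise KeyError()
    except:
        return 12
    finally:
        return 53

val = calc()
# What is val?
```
53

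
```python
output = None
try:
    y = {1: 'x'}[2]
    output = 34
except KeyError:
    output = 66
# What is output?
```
66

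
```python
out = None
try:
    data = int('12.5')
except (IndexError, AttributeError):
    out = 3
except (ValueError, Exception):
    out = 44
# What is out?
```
44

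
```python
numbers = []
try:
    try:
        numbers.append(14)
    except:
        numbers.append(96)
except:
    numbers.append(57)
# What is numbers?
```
[14]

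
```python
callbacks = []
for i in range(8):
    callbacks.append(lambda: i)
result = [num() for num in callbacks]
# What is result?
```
[7, 7, 7, 7, 7, 7, 7, 7]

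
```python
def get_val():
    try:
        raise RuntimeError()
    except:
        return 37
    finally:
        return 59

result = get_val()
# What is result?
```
59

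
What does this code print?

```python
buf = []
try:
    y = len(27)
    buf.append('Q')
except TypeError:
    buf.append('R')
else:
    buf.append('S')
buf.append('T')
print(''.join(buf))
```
RT

else block skipped when exception is caught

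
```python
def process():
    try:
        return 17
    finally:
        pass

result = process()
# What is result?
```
17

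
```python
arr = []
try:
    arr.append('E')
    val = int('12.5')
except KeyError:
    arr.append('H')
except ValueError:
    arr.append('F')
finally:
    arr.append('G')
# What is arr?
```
['E', 'F', 'G']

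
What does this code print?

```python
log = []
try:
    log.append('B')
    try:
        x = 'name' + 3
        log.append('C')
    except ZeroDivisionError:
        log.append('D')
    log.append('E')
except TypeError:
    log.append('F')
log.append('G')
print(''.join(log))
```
BFG

Inner handler doesn't match, propagates to outer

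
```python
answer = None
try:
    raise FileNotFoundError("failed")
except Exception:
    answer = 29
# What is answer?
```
29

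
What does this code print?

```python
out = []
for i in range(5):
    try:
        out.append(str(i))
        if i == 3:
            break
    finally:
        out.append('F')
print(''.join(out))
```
0F1F2F3F

finally runs even when breaking out of loop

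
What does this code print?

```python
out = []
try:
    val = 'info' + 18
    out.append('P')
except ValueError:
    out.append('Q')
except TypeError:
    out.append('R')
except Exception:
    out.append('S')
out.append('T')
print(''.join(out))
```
RT

TypeError matches before generic Exception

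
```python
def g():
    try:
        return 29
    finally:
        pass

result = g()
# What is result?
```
29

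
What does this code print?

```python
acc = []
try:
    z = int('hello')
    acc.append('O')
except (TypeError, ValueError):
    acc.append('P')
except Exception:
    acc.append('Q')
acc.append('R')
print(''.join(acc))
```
PR

ValueError matches tuple containing it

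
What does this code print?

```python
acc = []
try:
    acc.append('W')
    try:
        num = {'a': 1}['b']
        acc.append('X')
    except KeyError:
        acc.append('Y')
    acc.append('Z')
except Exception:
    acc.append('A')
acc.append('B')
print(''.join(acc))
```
WYZB

Inner exception caught by inner handler, outer continues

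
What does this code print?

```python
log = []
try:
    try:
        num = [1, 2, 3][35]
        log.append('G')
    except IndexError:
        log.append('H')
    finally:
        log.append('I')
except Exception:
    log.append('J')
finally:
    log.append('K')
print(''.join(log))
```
HIK

Both finally blocks run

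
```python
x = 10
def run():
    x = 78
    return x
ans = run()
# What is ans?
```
78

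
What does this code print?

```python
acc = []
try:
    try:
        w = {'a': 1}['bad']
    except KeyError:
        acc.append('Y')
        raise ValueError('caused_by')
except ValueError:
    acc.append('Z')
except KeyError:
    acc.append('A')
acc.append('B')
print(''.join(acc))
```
YZB

ValueError raised and caught, original KeyError not re-raised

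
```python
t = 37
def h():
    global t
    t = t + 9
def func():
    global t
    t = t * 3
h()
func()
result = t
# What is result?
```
138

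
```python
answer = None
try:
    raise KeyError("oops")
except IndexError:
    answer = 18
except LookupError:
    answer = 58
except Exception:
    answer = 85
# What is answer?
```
58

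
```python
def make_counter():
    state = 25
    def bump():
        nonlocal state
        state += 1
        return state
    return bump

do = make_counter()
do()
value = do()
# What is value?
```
27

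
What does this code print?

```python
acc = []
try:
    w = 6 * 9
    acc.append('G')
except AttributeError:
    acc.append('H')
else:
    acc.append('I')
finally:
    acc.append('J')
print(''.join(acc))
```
GIJ

else runs before finally when no exception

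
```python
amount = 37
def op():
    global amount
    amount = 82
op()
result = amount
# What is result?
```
82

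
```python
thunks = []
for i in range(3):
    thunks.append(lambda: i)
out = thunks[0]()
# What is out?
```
2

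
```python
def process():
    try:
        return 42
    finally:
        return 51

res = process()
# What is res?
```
51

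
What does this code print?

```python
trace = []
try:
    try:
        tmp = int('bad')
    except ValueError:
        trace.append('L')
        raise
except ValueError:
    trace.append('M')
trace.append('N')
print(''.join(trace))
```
LMN

raise without argument re-raises current exception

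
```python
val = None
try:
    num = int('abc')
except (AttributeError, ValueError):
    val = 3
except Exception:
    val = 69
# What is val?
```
3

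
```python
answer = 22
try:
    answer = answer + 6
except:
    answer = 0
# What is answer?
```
28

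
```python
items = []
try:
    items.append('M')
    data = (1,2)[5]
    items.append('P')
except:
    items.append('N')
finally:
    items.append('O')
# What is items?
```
['M', 'N', 'O']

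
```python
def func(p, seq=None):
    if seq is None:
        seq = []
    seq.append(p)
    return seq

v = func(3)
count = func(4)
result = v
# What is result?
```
[3]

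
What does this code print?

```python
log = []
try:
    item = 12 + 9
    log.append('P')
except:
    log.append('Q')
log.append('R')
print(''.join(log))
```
PR

No exception, try block completes normally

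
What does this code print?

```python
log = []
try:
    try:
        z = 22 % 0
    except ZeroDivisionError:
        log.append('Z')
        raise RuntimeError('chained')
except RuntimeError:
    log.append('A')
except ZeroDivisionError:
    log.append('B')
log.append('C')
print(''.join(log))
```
ZAC

RuntimeError raised and caught, original ZeroDivisionError not re-raised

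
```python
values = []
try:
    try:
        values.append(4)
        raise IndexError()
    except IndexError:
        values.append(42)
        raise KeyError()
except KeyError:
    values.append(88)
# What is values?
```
[4, 42, 88]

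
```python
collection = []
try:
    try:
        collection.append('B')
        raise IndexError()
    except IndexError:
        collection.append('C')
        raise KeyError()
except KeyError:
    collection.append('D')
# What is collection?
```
['B', 'C', 'D']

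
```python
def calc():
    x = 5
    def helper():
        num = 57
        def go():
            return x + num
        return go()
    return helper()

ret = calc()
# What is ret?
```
62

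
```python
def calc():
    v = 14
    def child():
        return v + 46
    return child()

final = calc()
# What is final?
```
60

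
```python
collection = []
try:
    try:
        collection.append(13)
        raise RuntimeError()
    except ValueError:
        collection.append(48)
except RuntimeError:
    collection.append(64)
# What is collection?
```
[13, 64]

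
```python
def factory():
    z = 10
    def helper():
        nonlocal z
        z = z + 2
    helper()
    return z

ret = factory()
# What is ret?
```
12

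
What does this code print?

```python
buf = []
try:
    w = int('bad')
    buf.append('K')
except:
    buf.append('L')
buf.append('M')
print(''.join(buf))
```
LM

Exception raised in try, caught by bare except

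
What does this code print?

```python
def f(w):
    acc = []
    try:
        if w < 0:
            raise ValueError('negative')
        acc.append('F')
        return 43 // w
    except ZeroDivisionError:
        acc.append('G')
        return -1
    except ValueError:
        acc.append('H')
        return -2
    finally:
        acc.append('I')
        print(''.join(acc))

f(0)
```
FGI

w=0 causes ZeroDivisionError, caught, finally prints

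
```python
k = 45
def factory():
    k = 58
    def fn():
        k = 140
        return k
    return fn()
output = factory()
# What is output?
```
140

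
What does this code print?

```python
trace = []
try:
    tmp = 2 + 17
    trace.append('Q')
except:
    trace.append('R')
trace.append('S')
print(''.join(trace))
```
QS

No exception, try block completes normally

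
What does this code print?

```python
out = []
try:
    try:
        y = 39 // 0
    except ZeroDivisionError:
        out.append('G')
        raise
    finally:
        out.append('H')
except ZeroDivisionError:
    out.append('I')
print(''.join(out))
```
GHI

finally runs before re-raised exception propagates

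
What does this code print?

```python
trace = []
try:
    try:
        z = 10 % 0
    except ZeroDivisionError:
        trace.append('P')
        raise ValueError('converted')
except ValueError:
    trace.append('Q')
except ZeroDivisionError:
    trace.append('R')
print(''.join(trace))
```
PQ

New ValueError raised, caught by outer ValueError handler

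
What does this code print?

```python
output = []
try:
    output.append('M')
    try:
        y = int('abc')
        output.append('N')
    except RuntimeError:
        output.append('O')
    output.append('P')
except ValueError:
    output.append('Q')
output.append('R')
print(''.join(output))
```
MQR

Inner handler doesn't match, propagates to outer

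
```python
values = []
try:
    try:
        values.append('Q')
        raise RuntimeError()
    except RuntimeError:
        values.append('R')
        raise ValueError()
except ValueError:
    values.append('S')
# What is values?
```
['Q', 'R', 'S']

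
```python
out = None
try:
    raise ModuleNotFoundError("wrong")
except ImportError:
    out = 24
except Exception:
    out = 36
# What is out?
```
24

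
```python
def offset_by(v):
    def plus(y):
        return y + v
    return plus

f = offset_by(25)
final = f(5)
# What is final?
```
30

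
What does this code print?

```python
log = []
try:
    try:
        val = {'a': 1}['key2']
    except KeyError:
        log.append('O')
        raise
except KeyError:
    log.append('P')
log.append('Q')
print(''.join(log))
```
OPQ

raise without argument re-raises current exception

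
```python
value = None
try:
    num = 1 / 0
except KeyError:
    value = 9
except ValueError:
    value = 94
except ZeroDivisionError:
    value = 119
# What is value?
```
119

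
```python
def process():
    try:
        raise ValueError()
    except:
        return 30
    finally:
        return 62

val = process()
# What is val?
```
62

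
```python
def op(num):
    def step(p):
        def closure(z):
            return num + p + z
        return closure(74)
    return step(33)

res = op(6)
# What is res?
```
113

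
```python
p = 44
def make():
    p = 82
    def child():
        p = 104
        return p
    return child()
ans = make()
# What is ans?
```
104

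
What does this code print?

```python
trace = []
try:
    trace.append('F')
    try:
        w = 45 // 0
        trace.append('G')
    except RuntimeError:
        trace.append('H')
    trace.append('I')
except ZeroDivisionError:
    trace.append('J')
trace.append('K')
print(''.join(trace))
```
FJK

Inner handler doesn't match, propagates to outer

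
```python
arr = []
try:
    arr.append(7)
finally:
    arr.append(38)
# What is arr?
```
[7, 38]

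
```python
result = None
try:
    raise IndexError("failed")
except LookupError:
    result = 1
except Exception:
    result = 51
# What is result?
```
1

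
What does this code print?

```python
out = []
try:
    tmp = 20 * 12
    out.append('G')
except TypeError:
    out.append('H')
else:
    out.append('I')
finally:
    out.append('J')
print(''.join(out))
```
GIJ

else runs before finally when no exception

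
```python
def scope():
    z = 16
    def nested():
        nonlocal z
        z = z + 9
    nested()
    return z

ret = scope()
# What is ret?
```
25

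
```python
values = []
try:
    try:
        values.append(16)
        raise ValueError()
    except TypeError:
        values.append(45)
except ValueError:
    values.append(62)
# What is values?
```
[16, 62]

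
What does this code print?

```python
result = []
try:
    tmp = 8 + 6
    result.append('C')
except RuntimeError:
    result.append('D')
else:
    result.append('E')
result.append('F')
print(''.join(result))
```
CEF

else block runs when no exception occurs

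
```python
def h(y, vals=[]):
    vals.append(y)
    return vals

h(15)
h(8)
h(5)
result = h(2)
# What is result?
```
[15, 8, 5, 2]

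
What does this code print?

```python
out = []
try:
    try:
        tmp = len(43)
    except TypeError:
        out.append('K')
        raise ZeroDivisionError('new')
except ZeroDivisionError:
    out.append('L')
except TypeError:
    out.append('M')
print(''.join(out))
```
KL

New ZeroDivisionError raised, caught by outer ZeroDivisionError handler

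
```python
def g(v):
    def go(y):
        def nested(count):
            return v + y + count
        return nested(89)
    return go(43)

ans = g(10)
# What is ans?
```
142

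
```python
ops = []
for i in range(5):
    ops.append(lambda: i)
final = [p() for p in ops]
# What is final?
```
[4, 4, 4, 4, 4]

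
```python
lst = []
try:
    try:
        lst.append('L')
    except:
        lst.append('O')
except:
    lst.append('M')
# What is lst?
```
['L']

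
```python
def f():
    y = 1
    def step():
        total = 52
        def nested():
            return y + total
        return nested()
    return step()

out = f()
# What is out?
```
53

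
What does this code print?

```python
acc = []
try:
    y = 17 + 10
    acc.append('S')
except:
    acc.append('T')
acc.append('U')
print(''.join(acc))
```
SU

No exception, try block completes normally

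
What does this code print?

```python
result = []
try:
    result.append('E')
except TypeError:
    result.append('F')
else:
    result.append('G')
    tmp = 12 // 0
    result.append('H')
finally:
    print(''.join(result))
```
EG

Try succeeds, else appends 'G', ZeroDivisionError in else is uncaught, finally prints before exception propagates ('H' never appended)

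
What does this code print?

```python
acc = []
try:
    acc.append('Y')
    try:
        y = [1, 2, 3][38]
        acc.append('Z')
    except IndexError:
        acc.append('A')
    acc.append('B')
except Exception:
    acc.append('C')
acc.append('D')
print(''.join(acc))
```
YABD

Inner exception caught by inner handler, outer continues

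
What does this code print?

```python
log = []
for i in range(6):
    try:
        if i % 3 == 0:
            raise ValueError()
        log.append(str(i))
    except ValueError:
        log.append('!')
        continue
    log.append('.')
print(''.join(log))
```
!1.2.!4.5.

continue in except skips rest of loop body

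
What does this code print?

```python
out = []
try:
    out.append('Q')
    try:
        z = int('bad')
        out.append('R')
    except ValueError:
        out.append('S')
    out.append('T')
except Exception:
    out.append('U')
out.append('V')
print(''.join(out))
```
QSTV

Inner exception caught by inner handler, outer continues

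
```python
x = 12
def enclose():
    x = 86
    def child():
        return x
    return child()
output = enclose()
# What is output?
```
86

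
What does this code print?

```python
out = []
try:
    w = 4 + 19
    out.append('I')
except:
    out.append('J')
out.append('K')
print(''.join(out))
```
IK

No exception, try block completes normally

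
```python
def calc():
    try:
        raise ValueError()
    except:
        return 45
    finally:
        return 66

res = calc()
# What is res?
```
66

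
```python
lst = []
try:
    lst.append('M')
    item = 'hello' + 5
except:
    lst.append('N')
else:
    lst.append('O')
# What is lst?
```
['M', 'N']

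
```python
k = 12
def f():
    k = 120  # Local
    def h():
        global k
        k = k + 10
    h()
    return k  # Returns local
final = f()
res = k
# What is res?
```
22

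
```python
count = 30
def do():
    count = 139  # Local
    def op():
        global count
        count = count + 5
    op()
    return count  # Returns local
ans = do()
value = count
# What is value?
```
35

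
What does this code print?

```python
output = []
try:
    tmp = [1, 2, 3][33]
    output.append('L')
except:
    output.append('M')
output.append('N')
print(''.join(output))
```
MN

Exception raised in try, caught by bare except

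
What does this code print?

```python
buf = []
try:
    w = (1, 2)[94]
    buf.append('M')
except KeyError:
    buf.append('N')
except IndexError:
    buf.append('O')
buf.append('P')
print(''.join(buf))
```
OP

IndexError is caught by its specific handler, not KeyError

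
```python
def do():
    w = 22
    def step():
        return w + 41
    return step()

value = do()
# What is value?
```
63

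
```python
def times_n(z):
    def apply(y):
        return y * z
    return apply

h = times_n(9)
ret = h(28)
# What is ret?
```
252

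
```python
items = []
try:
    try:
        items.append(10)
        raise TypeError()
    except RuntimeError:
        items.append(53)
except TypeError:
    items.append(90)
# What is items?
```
[10, 90]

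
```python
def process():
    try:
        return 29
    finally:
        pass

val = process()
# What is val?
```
29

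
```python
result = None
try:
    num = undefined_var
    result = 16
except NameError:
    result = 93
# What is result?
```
93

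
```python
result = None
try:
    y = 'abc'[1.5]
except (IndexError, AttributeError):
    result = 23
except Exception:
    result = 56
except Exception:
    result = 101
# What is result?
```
56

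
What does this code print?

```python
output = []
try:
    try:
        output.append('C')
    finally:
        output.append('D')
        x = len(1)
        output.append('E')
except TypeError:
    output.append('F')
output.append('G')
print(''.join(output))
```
CDFG

Exception in inner finally caught by outer except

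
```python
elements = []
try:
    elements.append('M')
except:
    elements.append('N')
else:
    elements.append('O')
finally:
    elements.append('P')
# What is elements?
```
['M', 'O', 'P']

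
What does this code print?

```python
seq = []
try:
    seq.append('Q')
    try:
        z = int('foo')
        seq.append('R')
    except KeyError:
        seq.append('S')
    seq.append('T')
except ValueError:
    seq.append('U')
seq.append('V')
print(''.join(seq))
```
QUV

Inner handler doesn't match, propagates to outer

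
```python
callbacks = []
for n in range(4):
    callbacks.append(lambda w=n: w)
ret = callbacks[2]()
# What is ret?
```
2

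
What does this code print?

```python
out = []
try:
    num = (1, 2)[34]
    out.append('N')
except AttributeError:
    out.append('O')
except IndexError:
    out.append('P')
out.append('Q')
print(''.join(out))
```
PQ

IndexError is caught by its specific handler, not AttributeError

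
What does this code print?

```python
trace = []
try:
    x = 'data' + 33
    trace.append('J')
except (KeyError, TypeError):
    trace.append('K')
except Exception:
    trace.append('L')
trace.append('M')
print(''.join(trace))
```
KM

TypeError matches tuple containing it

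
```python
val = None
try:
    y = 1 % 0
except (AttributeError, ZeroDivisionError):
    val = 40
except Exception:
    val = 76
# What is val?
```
40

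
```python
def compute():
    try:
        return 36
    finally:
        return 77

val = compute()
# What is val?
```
77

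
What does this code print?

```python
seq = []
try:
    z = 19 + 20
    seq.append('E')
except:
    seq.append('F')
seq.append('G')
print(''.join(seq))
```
EG

No exception, try block completes normally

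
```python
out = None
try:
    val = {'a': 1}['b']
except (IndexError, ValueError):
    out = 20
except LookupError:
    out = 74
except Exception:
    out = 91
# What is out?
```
74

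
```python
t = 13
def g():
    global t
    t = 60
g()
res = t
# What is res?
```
60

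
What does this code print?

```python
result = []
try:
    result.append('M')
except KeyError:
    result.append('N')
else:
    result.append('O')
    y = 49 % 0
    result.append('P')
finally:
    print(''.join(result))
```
MO

Try succeeds, else appends 'O', ZeroDivisionError in else is uncaught, finally prints before exception propagates ('P' never appended)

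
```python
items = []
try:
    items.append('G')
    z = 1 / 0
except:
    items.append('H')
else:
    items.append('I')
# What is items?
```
['G', 'H']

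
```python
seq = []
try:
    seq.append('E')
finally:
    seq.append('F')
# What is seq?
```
['E', 'F']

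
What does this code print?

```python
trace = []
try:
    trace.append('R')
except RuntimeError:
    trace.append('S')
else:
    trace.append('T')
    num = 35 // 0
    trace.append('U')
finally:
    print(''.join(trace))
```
RT

Try succeeds, else appends 'T', ZeroDivisionError in else is uncaught, finally prints before exception propagates ('U' never appended)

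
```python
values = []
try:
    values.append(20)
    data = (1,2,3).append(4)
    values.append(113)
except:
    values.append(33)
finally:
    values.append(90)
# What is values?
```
[20, 33, 90]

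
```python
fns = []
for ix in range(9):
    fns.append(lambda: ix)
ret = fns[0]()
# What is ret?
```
8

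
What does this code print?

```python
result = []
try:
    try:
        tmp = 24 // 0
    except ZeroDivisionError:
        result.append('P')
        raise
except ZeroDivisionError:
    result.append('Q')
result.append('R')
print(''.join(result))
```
PQR

raise without argument re-raises current exception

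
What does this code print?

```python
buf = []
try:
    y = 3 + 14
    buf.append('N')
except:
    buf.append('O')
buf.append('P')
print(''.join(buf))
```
NP

No exception, try block completes normally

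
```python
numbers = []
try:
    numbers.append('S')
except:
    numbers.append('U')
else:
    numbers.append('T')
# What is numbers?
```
['S', 'T']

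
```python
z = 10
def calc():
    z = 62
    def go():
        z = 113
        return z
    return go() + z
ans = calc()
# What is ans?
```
175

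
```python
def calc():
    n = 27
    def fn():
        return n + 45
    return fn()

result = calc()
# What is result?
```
72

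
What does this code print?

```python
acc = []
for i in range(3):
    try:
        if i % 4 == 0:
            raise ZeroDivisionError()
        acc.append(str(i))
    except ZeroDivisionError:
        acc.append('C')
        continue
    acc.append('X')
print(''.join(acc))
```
C1X2X

continue in except skips rest of loop body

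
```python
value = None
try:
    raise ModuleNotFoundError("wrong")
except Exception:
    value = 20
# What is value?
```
20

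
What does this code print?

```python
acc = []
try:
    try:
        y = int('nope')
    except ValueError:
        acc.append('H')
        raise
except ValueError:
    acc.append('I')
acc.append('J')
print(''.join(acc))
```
HIJ

raise without argument re-raises current exception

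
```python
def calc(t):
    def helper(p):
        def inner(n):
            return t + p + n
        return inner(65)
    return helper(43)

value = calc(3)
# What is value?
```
111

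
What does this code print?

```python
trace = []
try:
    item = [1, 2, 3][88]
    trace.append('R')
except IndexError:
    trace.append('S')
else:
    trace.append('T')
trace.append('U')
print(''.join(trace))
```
SU

else block skipped when exception is caught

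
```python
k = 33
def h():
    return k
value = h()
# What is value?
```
33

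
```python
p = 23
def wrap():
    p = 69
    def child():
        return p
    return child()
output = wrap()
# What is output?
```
69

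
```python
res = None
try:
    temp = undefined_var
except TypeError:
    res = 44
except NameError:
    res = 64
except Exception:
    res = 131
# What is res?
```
64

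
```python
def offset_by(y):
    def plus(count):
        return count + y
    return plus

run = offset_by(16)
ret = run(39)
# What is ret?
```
55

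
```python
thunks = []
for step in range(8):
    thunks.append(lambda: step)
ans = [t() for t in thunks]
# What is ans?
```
[7, 7, 7, 7, 7, 7, 7, 7]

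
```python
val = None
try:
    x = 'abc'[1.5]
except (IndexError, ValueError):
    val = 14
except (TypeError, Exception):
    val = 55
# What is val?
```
55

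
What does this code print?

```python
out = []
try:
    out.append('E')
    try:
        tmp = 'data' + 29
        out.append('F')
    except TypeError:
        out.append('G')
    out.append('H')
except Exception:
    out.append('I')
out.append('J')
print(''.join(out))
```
EGHJ

Inner exception caught by inner handler, outer continues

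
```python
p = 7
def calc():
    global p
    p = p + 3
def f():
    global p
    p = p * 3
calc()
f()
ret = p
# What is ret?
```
30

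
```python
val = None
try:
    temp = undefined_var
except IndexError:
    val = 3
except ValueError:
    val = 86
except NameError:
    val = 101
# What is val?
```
101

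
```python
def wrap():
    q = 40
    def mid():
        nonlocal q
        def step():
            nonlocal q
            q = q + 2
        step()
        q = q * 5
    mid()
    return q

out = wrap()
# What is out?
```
210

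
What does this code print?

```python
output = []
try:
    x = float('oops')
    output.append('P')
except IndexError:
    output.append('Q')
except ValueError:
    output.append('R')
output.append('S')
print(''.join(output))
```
RS

ValueError is caught by its specific handler, not IndexError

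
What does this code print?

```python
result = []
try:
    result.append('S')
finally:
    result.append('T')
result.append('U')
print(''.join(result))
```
STU

try/finally without except, no exception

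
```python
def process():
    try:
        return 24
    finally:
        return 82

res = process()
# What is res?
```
82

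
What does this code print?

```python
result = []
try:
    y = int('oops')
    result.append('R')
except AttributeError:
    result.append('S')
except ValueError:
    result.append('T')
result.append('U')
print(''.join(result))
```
TU

ValueError is caught by its specific handler, not AttributeError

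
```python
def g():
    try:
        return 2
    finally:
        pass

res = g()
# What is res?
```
2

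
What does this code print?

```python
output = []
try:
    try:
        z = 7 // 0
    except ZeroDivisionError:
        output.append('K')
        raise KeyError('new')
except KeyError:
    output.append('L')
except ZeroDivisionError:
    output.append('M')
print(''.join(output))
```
KL

New KeyError raised, caught by outer KeyError handler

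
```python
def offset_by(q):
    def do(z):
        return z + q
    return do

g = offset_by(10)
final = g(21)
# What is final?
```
31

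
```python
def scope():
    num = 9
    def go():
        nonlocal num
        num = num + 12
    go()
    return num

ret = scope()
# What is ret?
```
21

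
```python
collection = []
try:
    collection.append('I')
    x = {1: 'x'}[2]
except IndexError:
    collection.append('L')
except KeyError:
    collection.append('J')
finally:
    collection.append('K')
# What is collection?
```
['I', 'J', 'K']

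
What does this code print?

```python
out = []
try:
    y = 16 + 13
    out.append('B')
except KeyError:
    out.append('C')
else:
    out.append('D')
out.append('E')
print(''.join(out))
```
BDE

else block runs when no exception occurs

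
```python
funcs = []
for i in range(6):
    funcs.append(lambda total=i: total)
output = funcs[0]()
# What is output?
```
0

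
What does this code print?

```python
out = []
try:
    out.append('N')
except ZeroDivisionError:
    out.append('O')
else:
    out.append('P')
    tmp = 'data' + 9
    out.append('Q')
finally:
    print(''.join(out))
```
NP

Try succeeds, else appends 'P', TypeError in else is uncaught, finally prints before exception propagates ('Q' never appended)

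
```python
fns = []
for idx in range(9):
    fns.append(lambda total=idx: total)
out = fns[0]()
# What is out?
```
0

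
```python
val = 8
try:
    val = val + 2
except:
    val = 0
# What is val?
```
10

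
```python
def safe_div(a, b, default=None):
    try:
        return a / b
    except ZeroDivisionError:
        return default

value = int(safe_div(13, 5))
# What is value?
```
2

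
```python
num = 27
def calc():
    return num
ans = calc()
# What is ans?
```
27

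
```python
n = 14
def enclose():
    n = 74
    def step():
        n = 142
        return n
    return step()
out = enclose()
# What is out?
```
142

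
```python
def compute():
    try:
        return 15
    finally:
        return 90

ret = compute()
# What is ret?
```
90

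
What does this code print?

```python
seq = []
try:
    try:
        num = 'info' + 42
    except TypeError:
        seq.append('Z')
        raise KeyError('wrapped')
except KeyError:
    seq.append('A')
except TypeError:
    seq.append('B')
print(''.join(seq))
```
ZA

New KeyError raised, caught by outer KeyError handler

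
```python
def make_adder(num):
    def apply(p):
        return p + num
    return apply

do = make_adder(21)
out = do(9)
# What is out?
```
30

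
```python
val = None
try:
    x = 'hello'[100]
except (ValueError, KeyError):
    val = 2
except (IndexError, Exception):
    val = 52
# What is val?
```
52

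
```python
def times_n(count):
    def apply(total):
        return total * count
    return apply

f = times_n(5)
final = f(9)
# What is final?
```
45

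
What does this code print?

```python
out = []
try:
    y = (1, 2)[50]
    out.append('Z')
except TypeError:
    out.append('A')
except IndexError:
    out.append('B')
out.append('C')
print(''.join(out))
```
BC

IndexError is caught by its specific handler, not TypeError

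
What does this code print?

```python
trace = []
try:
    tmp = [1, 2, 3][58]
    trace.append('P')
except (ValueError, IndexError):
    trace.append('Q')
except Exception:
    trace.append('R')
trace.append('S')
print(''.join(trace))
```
QS

IndexError matches tuple containing it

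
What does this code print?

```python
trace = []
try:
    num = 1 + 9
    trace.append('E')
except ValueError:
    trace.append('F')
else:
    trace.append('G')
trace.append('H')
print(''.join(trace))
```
EGH

else block runs when no exception occurs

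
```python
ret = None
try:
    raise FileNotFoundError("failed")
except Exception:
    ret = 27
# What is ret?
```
27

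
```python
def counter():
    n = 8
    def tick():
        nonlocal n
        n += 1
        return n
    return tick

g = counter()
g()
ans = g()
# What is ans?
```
10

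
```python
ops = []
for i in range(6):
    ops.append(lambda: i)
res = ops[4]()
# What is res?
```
5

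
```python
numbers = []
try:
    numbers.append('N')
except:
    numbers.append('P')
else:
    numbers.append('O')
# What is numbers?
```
['N', 'O']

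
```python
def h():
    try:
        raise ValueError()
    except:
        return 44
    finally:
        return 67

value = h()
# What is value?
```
67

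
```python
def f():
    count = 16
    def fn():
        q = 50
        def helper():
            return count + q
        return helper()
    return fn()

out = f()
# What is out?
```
66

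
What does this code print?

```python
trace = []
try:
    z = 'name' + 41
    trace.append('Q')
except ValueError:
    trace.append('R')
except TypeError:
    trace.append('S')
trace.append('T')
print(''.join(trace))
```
ST

TypeError is caught by its specific handler, not ValueError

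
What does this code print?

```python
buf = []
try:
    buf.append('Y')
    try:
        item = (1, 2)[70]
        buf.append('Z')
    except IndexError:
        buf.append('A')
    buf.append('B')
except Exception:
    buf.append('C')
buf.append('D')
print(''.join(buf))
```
YABD

Inner exception caught by inner handler, outer continues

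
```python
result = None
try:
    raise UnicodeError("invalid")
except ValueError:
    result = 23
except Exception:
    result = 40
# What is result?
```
23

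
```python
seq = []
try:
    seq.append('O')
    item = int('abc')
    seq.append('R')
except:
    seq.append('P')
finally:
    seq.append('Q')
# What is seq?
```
['O', 'P', 'Q']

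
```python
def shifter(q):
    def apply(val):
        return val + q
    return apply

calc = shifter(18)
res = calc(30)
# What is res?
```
48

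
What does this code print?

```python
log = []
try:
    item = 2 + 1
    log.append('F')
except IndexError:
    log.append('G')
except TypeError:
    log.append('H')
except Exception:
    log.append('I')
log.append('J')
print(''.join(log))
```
FJ

No exception, try block completes normally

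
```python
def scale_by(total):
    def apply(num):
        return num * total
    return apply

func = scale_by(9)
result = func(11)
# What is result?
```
99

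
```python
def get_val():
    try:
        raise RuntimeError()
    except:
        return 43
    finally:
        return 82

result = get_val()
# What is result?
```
82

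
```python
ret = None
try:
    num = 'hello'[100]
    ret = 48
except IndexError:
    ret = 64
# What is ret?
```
64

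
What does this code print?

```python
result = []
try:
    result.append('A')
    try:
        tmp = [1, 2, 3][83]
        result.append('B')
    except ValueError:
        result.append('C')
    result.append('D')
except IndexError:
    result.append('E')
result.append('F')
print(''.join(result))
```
AEF

Inner handler doesn't match, propagates to outer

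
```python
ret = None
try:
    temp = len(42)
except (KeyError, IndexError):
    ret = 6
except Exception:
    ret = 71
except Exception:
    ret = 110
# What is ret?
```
71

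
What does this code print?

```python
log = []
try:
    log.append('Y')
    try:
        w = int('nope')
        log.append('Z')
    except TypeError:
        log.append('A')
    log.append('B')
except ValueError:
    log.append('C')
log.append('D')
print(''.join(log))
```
YCD

Inner handler doesn't match, propagates to outer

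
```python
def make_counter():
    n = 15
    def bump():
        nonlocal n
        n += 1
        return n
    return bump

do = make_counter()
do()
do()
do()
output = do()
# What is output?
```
19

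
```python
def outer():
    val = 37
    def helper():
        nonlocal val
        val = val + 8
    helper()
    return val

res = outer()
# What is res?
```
45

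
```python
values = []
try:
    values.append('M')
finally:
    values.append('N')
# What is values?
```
['M', 'N']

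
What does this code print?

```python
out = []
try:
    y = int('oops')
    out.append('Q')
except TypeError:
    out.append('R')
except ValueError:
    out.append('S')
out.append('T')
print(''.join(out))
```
ST

ValueError is caught by its specific handler, not TypeError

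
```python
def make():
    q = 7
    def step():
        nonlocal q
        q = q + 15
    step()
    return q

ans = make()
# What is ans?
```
22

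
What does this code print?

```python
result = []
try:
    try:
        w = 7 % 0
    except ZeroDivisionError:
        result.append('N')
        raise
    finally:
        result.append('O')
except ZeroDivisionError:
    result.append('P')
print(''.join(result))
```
NOP

finally runs before re-raised exception propagates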